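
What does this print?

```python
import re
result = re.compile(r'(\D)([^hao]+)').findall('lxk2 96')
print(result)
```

This matches a non-digit (captured); then one or more of any character except [hao] (captured).
Scanning left to right: at [0:7] match 'lxk2 96', groups = ('l', 'xk2 96').
2 groups means the one result is a tuple of 2 captured strings — 1 here.

[('l', 'xk2 96')]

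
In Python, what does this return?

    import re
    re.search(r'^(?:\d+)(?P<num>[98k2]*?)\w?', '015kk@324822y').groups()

('',)

Pattern: anchored at the start of the string; then one or more of a digit (non-capturing group); then zero or more of one of [98k2] (lazy) (captured as 'num'); then optionally a word character.
`re.search` scans for the first position where the pattern succeeds.
The match spans [0:4] → '015k'.
Captured: group 1 = ''.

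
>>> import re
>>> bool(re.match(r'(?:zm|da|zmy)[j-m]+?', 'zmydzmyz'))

`match` is anchored at position 0; if the pattern doesn't fit there, it returns None.
Here the string doesn't start with a match, so the call returns None, and `bool(None)` is False.

False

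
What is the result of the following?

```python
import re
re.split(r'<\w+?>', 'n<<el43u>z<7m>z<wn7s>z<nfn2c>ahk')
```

['n<', 'z', 'z', 'z', 'ahk']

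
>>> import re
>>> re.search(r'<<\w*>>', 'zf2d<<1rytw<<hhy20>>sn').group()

'<<hhy20>>'

`re.search` tries every starting position until one works.
The match spans [11:20] → '<<hhy20>>'.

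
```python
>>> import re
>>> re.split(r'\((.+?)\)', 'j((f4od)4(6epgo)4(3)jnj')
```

['j', '(f4od', '4', '6epgo', '4', '3', 'jnj']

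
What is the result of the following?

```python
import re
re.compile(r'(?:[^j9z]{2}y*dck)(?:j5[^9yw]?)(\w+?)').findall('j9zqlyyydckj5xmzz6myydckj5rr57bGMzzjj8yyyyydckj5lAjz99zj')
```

['m', 'r', 'A']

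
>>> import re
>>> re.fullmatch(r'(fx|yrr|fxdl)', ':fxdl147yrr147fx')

None

`fullmatch` succeeds only if the pattern covers the string from start to end.
Here the pattern can't cover the whole string, so the call returns None.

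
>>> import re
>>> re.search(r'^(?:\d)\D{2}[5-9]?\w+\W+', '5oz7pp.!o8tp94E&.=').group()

The match spans [0:8] → '5oz7pp.!'.

'5oz7pp.!'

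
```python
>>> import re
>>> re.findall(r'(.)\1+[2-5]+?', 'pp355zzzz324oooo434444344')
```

['p', 'z', 'o', '4']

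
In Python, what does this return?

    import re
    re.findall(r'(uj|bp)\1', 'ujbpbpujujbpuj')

['bp', 'uj']

`\1` has to match the exact text group 1 already captured.
Matches: at [2:6] match 'bpbp', group 1 = 'bp'; at [6:10] match 'ujuj', group 1 = 'uj'.
With a single group, `findall` returns only what that group captured — 2 items.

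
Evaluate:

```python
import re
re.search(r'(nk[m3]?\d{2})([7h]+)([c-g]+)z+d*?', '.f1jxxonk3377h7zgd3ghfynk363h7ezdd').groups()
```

('nk363', 'h7', 'e')

Pattern: the literal 'nk', then optionally one of [m3], then exactly 2 of a digit (captured); then one or more of one of [7h] (captured); then one or more of a character in [c-g] (captured); then one or more of the literal 'z', then zero or more of a literal 'd' (lazy).
With the lazy modifier that quantifier settles for the fewest repetitions that let the rest of the pattern succeed (the atoms after it are unaffected and can still be greedy).
`re.search` scans for the first position where the pattern succeeds.
The match spans [23:32] → 'nk363h7ez'.
Captured: group 1 = 'nk363', group 2 = 'h7', group 3 = 'e'.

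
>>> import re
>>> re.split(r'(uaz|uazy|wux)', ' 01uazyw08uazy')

Alternation tries branches left to right and keeps the first one that lets the overall match succeed at that position.
Matches to split on: at [3:6] → 'uaz'; at [10:13] → 'uaz'.
The group in the pattern means `split` returns the separators' captures alongside the pieces.

[' 01', 'uaz', 'yw08', 'uaz', 'y']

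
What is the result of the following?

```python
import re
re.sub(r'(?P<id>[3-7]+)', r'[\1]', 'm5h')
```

'm[5]h'

The pattern matches one or more of a character in [3-7] (captured as 'id').
Matches: at [1:2] → '5'.
Each match is replaced using the text its own group 1 captured.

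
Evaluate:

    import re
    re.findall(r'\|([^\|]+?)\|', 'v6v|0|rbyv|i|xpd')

['0', 'i']

Walking the string: at [3:6] match '|0|', group 1 = '0'; at [10:13] match '|i|', group 1 = 'i'.
Because there's exactly one group, `findall` drops the full match and keeps group 1 from each hit.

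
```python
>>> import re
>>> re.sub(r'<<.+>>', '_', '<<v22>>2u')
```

'_2u'

Matches: at [0:7] → '<<v22>>'.
Every occurrence is swapped for '_'.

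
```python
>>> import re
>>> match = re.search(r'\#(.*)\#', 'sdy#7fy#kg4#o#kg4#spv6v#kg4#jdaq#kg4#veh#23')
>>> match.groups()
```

`re.search` scans for the first position where the pattern succeeds.
The match spans [3:41] → '#7fy#kg4#o#kg4#spv6v#kg4#jdaq#kg4#veh#'.
Captured: group 1 = '7fy#kg4#o#kg4#spv6v#kg4#jdaq#kg4#veh'.

('7fy#kg4#o#kg4#spv6v#kg4#jdaq#kg4#veh',)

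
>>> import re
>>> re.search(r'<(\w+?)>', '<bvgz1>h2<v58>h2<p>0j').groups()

`search` walks the string left to right and returns the first match it finds.
The match spans [0:7] → '<bvgz1>'.
Captured: group 1 = 'bvgz1'.

('bvgz1',)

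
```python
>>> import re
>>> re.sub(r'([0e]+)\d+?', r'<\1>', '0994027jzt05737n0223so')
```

'<0>94<0>7jzt<0>737n<0>23so'

Because the quantifier is non-greedy, it stops expanding at the earliest point where the rest of the pattern can succeed.
Each match is replaced using the text its own group 1 captured.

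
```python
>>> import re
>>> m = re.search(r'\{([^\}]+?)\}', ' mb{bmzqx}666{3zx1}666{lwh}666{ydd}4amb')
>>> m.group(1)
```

Unlike `match`, `search` isn't anchored — it looks for the pattern anywhere in the string.
The match spans [3:10] → '{bmzqx}'.
Captured: group 1 = 'bmzqx'.

'bmzqx'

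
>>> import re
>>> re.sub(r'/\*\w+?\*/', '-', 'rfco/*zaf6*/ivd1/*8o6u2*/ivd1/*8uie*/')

Matches: at [4:12] → '/*zaf6*/'; at [16:25] → '/*8o6u2*/'; at [29:37] → '/*8uie*/'.
Each match is replaced by '-'.

'rfco-ivd1-ivd1-'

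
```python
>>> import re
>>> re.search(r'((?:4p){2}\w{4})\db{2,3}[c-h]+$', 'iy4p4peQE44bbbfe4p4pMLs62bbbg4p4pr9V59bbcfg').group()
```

'4p4pr9V59bbcfg'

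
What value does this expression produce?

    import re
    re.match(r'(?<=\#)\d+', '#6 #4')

None

Because the assertion is zero-width, the text it checks is not consumed and won't appear in the result.
`re.match` won't scan ahead — the pattern has to work from the very first character.
Here position 0 doesn't satisfy it, so the call returns None.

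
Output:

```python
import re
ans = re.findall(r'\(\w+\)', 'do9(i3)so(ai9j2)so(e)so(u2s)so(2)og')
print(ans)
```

['(i3)', '(ai9j2)', '(e)', '(u2s)', '(2)']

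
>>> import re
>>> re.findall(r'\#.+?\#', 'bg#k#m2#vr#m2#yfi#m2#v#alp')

Lazy quantifiers expand one character at a time until the remainder of the pattern can match.
No capturing groups, so `findall` returns the 4 full match strings.

['#k#', '#vr#', '#yfi#', '#v#']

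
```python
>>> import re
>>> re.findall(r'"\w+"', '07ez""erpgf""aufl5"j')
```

['"erpgf"', '"aufl5"']

Matches: at [5:12] → '"erpgf"'; at [12:19] → '"aufl5"'.
With no groups in the pattern, `findall` gives back each whole match — 2 here.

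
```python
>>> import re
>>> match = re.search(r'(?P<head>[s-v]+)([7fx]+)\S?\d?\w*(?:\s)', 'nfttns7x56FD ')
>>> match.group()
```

's7x56FD '

The match spans [5:13] → 's7x56FD '.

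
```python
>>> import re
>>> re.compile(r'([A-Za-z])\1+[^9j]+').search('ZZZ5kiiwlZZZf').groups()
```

('Z',)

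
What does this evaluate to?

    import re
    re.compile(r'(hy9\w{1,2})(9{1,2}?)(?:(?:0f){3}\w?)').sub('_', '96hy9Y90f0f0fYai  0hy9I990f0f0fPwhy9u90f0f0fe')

The pattern matches the literal 'hy9', then 1 to 2 of a word character (captured); then 1 to 2 of a literal '9' (lazy) (captured); then the literal '0f' repeated 3 times, then optionally a word character (non-capturing group).
Matches: at [2:14] → 'hy9Y90f0f0fY'; at [19:32] → 'hy9I990f0f0fP'; at [33:45] → 'hy9u90f0f0fe'.
`sub` substitutes '_' at each match site.

'96_ai  0_w_'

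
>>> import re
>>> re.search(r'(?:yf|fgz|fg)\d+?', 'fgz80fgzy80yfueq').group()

'fgz8'

`re.search` tries every starting position until one works.
The match spans [0:4] → 'fgz8'.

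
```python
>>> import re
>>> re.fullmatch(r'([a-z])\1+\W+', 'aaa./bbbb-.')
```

`re.fullmatch` is like wrapping the pattern in `^…$` (in single-line mode).
Here the pattern can't cover the whole string, so the call returns None.

None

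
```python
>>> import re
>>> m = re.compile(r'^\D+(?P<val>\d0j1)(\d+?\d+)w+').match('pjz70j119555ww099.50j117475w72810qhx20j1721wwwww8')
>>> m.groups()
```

The match spans [0:14] → 'pjz70j119555ww'.
Captured: group 1 = '70j1', group 2 = '19555'.

('70j1', '19555')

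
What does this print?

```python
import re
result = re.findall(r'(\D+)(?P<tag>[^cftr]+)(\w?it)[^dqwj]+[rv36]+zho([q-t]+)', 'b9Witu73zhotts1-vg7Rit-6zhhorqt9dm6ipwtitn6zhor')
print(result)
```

[('b', '9W', 'it', 'tts'), ('zhhorqt', '9dm6ipw', 'tit', 'r')]

Pattern: one or more of a non-digit (captured); then one or more of any character except [cftr] (captured as 'tag'); then optionally a word character, then the literal 'it' (captured); then one or more of any character except [dqwj], then one or more of one of [rv36], then the literal 'zho'; then one or more of a character in [q-t] (captured).
Walking the string: at [0:14] match 'b9Witu73zhotts', groups = ('b', '9W', 'it', 'tts'); at [24:47] match 'zhhorqt9dm6ipwtitn6zhor', groups = ('zhhorqt', '9dm6ipw', 'tit', 'r').
4 groups means each result is a tuple of 4 captured strings — 2 here.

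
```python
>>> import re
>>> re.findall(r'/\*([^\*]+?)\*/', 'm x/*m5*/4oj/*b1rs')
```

`findall` collects group 1 from the one match (1 total).

['m5']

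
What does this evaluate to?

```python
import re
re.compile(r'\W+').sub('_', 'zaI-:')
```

'zaI_'

`sub` substitutes '_' at each match site.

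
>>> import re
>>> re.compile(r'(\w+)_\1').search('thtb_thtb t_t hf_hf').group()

'thtb_thtb'

After group 1 captures some text, `\1` only succeeds where that same text appears again.
The match spans [0:9] → 'thtb_thtb'.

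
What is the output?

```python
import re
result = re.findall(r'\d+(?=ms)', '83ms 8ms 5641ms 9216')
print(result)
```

['83', '8', '5641']

The positive lookaround only admits positions where the adjacent text matches; those characters stay outside the span.
No capturing groups, so `findall` returns the 3 full match strings.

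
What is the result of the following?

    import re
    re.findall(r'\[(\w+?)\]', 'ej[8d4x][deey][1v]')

['8d4x', 'deey', '1v']

One capturing group, so `findall` returns just the captured substring from each match — 3 in all.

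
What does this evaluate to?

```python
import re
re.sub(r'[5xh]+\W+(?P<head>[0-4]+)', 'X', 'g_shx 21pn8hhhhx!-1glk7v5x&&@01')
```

The pattern matches one or more of one of [5xh], then one or more of a non-word character; then one or more of a character in [0-4] (captured as 'head').
Matches: at [3:8] → 'hx 21'; at [11:19] → 'hhhhx!-1'; at [24:31] → '5x&&@01'.
Each match is replaced by 'X'.

'g_sXpn8Xglk7vX'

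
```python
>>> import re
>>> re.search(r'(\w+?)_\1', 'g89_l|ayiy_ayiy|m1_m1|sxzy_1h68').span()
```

(6, 15)

After group 1 captures some text, `\1` only succeeds where that same text appears again.
The match spans [6:15] → 'ayiy_ayiy'.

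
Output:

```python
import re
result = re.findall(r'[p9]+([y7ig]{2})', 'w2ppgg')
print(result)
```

['gg']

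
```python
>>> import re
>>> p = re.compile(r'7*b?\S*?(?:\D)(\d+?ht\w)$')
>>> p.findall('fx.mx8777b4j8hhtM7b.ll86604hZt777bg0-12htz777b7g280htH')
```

This matches zero or more of a literal '7', then optionally the literal 'b', then zero or more of a non-whitespace character (lazy); then a non-digit (non-capturing group); then one or more of a digit (lazy), then the literal 'ht', then a word character (captured); then anchored at the end.
Walking the string: at [0:54] match 'fx.mx8777b4j8hhtM7b.ll86604hZt777bg0-12htz777b7g280htH', group 1 = '280htH'.
One capturing group, so `findall` returns just the captured substring from the one match — 1 in all.

['280htH']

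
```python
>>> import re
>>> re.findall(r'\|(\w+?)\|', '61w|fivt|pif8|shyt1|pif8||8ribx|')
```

['fivt', 'shyt1', '8ribx']

`findall` collects group 1 from each match (3 total).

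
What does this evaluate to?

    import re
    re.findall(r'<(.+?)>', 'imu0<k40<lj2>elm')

['k40<lj2']

Matches: at [4:13] match '<k40<lj2>', group 1 = 'k40<lj2'.
`findall` collects group 1 from the one match (1 total).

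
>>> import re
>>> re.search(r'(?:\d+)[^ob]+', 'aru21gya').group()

'21gya'

The pattern matches one or more of a digit (non-capturing group); then one or more of any character except [ob].
`search` walks the string left to right and returns the first match it finds.
The match spans [3:8] → '21gya'.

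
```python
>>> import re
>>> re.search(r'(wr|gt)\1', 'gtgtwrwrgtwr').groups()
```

A backreference is literal: `\1` must see the identical characters the first group matched.
`re.search` tries every starting position until one works.
The match spans [0:4] → 'gtgt'.
Captured: group 1 = 'gt'.

('gt',)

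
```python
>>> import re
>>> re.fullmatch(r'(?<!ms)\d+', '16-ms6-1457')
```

None

`re.fullmatch` is like wrapping the pattern in `^…$` (in single-line mode).
Here there's no way to consume every character, so the call returns None.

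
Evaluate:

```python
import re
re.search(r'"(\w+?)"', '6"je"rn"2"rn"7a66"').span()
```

(1, 5)

The match spans [1:5] → '"je"'.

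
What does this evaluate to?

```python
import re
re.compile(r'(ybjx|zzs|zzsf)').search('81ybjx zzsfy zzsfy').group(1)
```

Unlike `match`, `search` isn't anchored — it looks for the pattern anywhere in the string.
The match spans [2:6] → 'ybjx'.
Captured: group 1 = 'ybjx'.

'ybjx'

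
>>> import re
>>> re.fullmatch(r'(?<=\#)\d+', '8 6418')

None

The positive lookaround only admits positions where the adjacent text matches; those characters stay outside the span.
`fullmatch` succeeds only if the pattern covers the string from start to end.
Here the string isn't matched end-to-end, so the call returns None.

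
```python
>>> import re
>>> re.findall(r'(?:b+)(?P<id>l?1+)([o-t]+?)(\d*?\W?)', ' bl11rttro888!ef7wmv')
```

[('l11', 'r', '')]

The pattern matches one or more of a literal 'b' (non-capturing group); then optionally a literal 'l', then one or more of the literal '1' (captured as 'id'); then one or more of a character in [o-t] (lazy) (captured); then zero or more of a digit (lazy), then optionally a non-word character (captured).
A non-greedy quantifier consumes as few characters as it can — just enough that the remainder of the pattern still matches from where it stops; whatever follows it matches normally.
Walking the string: at [1:6] match 'bl11r', groups = ('l11', 'r', '').
3 groups means the one result is a tuple of 3 captured strings — 1 here.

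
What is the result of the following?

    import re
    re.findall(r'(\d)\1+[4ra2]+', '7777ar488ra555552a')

['7', '8', '5']

`\1` is not a pattern — it's the concrete string captured by group 1, re-applied verbatim.
Scanning left to right: at [0:7] match '7777ar4', group 1 = '7'; at [7:11] match '88ra', group 1 = '8'; at [11:18] match '555552a', group 1 = '5'.
`findall` collects group 1 from each match (3 total).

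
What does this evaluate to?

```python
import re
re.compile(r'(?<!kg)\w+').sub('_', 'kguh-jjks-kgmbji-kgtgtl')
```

'_-_-_-_'

The negative lookahead/lookbehind blocks any match where the forbidden context is present.
`sub` substitutes '_' at each match site.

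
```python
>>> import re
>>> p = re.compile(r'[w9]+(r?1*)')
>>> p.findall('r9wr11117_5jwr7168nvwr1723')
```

The pattern matches one or more of one of [w9]; then optionally a literal 'r', then zero or more of the literal '1' (captured).
Walking the string: at [1:8] match '9wr1111', group 1 = 'r1111'; at [12:14] match 'wr', group 1 = 'r'; at [20:23] match 'wr1', group 1 = 'r1'.
One capturing group, so `findall` returns just the captured substring from each match — 3 in all.

['r1111', 'r', 'r1']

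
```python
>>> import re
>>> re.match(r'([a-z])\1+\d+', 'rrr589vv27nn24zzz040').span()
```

(0, 6)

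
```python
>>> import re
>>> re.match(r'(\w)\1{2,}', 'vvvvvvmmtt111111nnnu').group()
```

After group 1 captures some text, `\1` only succeeds where that same text appears again.
`re.match` only tries the pattern at the start of the string.
The match spans [0:6] → 'vvvvvv'.
Captured: group 1 = 'v'.

'vvvvvv'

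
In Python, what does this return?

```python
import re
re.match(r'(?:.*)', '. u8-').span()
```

(0, 5)

The pattern matches zero or more of any character (non-capturing group).
`re.match` only tries the pattern at the start of the string.
The match spans [0:5] → '. u8-'.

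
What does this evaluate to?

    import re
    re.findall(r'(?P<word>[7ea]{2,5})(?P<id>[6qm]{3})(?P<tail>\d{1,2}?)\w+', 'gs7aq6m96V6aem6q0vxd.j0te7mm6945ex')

This matches 2 to 5 of one of [7ea] (captured as 'word'); then exactly 3 of one of [6qm] (captured as 'id'); then 1 to 2 of a digit (lazy) (captured as 'tail'); then one or more of a word character.
A `+?`/`*?`/`{m,n}?` starts at its minimum and grows only as far as needed for what follows to match.
Scanning left to right: at [2:20] match '7aq6m96V6aem6q0vxd', groups = ('7a', 'q6m', '9'); at [24:34] match 'e7mm6945ex', groups = ('e7', 'mm6', '9').
3 groups means each result is a tuple of 3 captured strings — 2 here.

[('7a', 'q6m', '9'), ('e7', 'mm6', '9')]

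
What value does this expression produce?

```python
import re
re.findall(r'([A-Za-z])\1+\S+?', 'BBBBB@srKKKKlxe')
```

['B', 'K']

After group 1 captures some text, `\1` only succeeds where that same text appears again.
One capturing group, so `findall` returns just the captured substring from each match — 2 in all.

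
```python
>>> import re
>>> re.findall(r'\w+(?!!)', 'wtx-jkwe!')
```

The negative lookahead/lookbehind blocks any match where the forbidden context is present.
Matches: at [0:3] → 'wtx'; at [4:7] → 'jkw'.
No capturing groups, so `findall` returns the 2 full match strings.

['wtx', 'jkw']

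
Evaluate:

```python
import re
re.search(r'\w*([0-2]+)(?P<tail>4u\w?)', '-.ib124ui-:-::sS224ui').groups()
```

('2', '4ui')

Pattern: zero or more of a word character; then one or more of a character in [0-2] (captured); then the literal '4u', then optionally a word character (captured as 'tail').
`re.search` scans for the first position where the pattern succeeds.
The match spans [2:9] → 'ib124ui'.
Captured: group 1 = '2', group 2 = '4ui'.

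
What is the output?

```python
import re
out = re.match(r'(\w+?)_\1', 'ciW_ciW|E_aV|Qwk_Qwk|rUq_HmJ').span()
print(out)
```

`\1` has to match the exact text group 1 already captured.
`re.match` won't scan ahead — the pattern has to work from the very first character.
The match spans [0:7] → 'ciW_ciW'.
Captured: group 1 = 'ciW'.

(0, 7)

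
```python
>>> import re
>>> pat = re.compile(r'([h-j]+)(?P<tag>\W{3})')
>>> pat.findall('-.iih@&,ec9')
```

[('iih', '@&,')]

This matches one or more of a character in [h-j] (captured); then exactly 3 of a non-word character (captured as 'tag').
`findall` packs the 2 group values into a tuple for every match.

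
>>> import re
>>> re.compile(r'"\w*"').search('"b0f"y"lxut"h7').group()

'"b0f"'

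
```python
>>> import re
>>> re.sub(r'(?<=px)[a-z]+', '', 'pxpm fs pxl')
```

'px fs px'

Because the assertion is zero-width, the text it checks is not consumed and won't appear in the result.
Each match is replaced by ''.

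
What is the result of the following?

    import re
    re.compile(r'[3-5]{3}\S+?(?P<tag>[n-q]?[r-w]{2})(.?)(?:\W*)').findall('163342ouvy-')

The pattern matches exactly 3 of a character in [3-5]; then one or more of a non-whitespace character (lazy); then optionally a character in [n-q], then exactly 2 of a character in [r-w] (captured as 'tag'); then optionally any character (captured); then zero or more of a non-word character (non-capturing group).
With the lazy modifier that quantifier settles for the fewest repetitions that let the rest of the pattern succeed (the atoms after it are unaffected and can still be greedy).
Matches: at [2:11] match '3342ouvy-', groups = ('ouv', 'y').
`findall` packs the 2 group values into a tuple for every match.

[('ouv', 'y')]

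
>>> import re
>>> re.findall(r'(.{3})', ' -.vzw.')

[' -.', 'vzw']

Pattern: exactly 3 of any character (captured).
Matches: at [0:3] match ' -.', group 1 = ' -.'; at [3:6] match 'vzw', group 1 = 'vzw'.
`findall` collects group 1 from each match (2 total).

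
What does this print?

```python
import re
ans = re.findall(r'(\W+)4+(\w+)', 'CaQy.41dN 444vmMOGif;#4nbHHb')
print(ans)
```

[('.', '1dN'), (' ', 'vmMOGif'), (';#', 'nbHHb')]

This matches one or more of a non-word character (captured); then one or more of a literal '4'; then one or more of a word character (captured).
Matches: at [4:9] match '.41dN', groups = ('.', '1dN'); at [9:20] match ' 444vmMOGif', groups = (' ', 'vmMOGif'); at [20:28] match ';#4nbHHb', groups = (';#', 'nbHHb').
Multiple groups make `findall` return tuples — one 2-tuple for each match.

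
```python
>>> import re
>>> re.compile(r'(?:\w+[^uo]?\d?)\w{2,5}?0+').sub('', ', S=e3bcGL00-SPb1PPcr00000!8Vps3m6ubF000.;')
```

', S=-!.;'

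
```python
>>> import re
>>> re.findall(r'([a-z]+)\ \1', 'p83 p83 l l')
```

['l']

The backreference `\1` re-matches whatever the first group consumed, character for character.
Matches: at [8:11] match 'l l', group 1 = 'l'.
One capturing group, so `findall` returns just the captured substring from the one match — 1 in all.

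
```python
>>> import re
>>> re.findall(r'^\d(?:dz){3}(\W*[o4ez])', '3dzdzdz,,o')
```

Pattern: anchored at the start of the string; then a digit, then the literal 'dz' repeated 3 times; then zero or more of a non-word character, then one of [o4ez] (captured).
One capturing group, so `findall` returns just the captured substring from the one match — 1 in all.

[',,o']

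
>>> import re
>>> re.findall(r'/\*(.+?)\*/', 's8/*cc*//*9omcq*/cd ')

A non-greedy quantifier consumes as few characters as it can — just enough that the remainder of the pattern still matches from where it stops; whatever follows it matches normally.
`findall` collects group 1 from each match (2 total).

['cc', '9omcq']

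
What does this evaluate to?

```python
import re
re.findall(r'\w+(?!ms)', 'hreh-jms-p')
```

['hreh', 'jms', 'p']

Because the assertion is negative and zero-width, positions next to the forbidden text are skipped.
Walking the string: at [0:4] → 'hreh'; at [5:8] → 'jms'; at [9:10] → 'p'.
`findall` yields the raw match text (3 of them) because the pattern has no groups.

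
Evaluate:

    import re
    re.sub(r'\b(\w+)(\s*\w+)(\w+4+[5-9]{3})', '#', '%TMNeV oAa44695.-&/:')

This matches a word boundary (`\b`, zero-width); then one or more of a word character (captured); then zero or more of whitespace, then one or more of a word character (captured); then one or more of a word character, then one or more of the literal '4', then exactly 3 of a character in [5-9] (captured).
Matches: at [1:15] → 'TMNeV oAa44695'.
`sub` substitutes '#' at each match site.

'%#.-&/:'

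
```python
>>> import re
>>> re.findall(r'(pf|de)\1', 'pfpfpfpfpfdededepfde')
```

['pf', 'pf', 'de']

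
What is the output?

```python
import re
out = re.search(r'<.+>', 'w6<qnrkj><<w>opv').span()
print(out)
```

(2, 13)

The match spans [2:13] → '<qnrkj><<w>'.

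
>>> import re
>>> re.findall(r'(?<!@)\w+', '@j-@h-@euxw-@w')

Because the assertion is negative and zero-width, positions next to the forbidden text are skipped.
Scanning left to right: at [8:11] → 'uxw'.
Since nothing is captured, `findall` lists the 1 matched substring directly.

['uxw']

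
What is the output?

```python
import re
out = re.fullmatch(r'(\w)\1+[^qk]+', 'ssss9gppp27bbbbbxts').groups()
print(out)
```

('s',)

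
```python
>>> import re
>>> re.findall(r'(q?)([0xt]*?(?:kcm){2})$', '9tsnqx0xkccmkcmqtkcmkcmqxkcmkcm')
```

[('q', 'xkcmkcm')]

Pattern: optionally a literal 'q' (captured); then zero or more of one of [0xt] (lazy), then the literal 'kcm' repeated 2 times (captured); then anchored at the end.
Multiple groups make `findall` return tuples — one 2-tuple for the one match.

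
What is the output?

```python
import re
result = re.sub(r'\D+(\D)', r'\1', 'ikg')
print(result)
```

The pattern matches one or more of a non-digit; then a non-digit (captured).
`\1` in the replacement pulls in group 1's text for each match.

g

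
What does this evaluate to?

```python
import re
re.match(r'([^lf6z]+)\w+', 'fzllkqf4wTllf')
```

The pattern matches one or more of any character except [lf6z] (captured); then one or more of a word character.
`re.match` won't scan ahead — the pattern has to work from the very first character.
Here position 0 doesn't satisfy it, so the call returns None.

None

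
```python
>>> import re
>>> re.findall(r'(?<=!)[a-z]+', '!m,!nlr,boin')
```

The `(?=…)`/`(?<=…)` assertion just peeks at neighbouring text; it doesn't advance the match position.
Walking the string: at [1:2] → 'm'; at [4:7] → 'nlr'.
With no groups in the pattern, `findall` gives back each whole match — 2 here.

['m', 'nlr']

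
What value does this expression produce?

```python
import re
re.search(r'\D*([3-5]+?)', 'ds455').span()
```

(0, 3)

This matches zero or more of a non-digit; then one or more of a character in [3-5] (lazy) (captured).
A non-greedy quantifier consumes as few characters as it can — just enough that the remainder of the pattern still matches from where it stops; whatever follows it matches normally.
`search` walks the string left to right and returns the first match it finds.
The match spans [0:3] → 'ds4'.
Captured: group 1 = '4'.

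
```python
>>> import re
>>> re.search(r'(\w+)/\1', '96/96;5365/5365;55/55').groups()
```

The match spans [0:5] → '96/96'.
Captured: group 1 = '96'.

('96',)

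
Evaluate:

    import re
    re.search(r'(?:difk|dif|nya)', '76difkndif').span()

(2, 6)

Branches in `(...|...)` are attempted left-to-right; the first branch that allows the whole pattern to succeed is taken.
The match spans [2:6] → 'difk'.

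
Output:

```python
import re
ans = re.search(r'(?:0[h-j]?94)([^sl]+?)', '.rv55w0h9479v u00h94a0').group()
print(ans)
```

0h947

Pattern: a literal '0', then optionally a character in [h-j], then the literal '94' (non-capturing group); then one or more of any character except [sl] (lazy) (captured).
Lazy quantifiers expand one character at a time until the remainder of the pattern can match.
`search` walks the string left to right and returns the first match it finds.
The match spans [6:11] → '0h947'.
Captured: group 1 = '7'.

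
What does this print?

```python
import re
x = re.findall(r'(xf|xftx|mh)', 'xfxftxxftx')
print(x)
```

Alternation isn't longest-match — the leftmost alternative that fits at this position is chosen.
Walking the string: at [0:2] match 'xf', group 1 = 'xf'; at [2:4] match 'xf', group 1 = 'xf'; at [6:8] match 'xf', group 1 = 'xf'.
One capturing group, so `findall` returns just the captured substring from each match — 3 in all.

['xf', 'xf', 'xf']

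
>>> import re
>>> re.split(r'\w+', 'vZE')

Each match becomes a cut point; 2 segments remain.

['', '']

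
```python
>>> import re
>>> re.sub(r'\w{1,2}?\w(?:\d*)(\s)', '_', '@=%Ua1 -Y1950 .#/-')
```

Pattern: 1 to 2 of a word character (lazy), then a word character; then zero or more of a digit (non-capturing group); then whitespace (captured).
Matches: at [3:7] → 'Ua1 '; at [8:14] → 'Y1950 '.
Each match is replaced by '_'.

'@=%_-_.#/-'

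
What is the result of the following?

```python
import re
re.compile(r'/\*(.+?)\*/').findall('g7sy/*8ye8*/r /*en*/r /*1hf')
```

A non-greedy quantifier consumes as few characters as it can — just enough that the remainder of the pattern still matches from where it stops; whatever follows it matches normally.
With a single group, `findall` returns only what that group captured — 2 items.

['8ye8', 'en']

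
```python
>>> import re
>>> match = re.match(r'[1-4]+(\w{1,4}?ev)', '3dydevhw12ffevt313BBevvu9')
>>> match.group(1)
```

Pattern: one or more of a character in [1-4]; then 1 to 4 of a word character (lazy), then the literal 'ev' (captured).
With `match`, the pattern is implicitly anchored at the beginning.
The match spans [0:6] → '3dydev'.
Captured: group 1 = 'dydev'.

'dydev'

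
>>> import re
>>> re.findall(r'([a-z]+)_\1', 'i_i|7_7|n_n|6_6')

['i', 'n']

The backreference `\1` re-matches whatever the first group consumed, character for character.
Walking the string: at [0:3] match 'i_i', group 1 = 'i'; at [8:11] match 'n_n', group 1 = 'n'.
With a single group, `findall` returns only what that group captured — 2 items.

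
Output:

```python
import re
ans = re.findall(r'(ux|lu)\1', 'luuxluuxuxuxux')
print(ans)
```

['ux', 'ux']

`\1` has to match the exact text group 1 already captured.
`findall` collects group 1 from each match (2 total).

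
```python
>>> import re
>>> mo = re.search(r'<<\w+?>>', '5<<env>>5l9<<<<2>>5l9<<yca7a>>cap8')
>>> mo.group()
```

'<<env>>'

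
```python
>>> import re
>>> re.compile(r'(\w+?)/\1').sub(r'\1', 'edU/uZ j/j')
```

A backreference is literal: `\1` must see the identical characters the first group matched.
Matches: at [7:10] → 'j/j'.
The replacement refers to a captured group, so each match is rewritten using its own captured text.

'edU/uZ j'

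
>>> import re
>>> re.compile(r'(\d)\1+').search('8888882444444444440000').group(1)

'8'

The match spans [0:6] → '888888'.
Captured: group 1 = '8'.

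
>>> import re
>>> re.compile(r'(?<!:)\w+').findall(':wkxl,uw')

Because the assertion is negative and zero-width, positions next to the forbidden text are skipped.
Since nothing is captured, `findall` lists the 2 matched substrings directly.

['kxl', 'uw']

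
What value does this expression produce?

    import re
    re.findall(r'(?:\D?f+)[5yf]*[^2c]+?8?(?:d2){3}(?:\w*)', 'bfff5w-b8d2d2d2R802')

['bfff5w-b8d2d2d2R802']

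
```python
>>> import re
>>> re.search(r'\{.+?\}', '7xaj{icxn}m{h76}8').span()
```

(4, 10)

The `?` after the quantifier makes it lazy — it takes as little as possible before letting the rest of the pattern try.
`re.search` scans for the first position where the pattern succeeds.
The match spans [4:10] → '{icxn}'.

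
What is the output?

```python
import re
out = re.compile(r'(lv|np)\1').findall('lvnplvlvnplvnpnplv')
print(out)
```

`\1` has to match the exact text group 1 already captured.
Matches: at [4:8] match 'lvlv', group 1 = 'lv'; at [12:16] match 'npnp', group 1 = 'np'.
Because there's exactly one group, `findall` drops the full match and keeps group 1 from each hit.

['lv', 'np']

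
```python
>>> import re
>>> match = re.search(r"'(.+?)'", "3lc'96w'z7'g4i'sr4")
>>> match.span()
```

Lazy quantifiers expand one character at a time until the remainder of the pattern can match.
Unlike `match`, `search` isn't anchored — it looks for the pattern anywhere in the string.
The match spans [3:8] → "'96w'".
Captured: group 1 = '96w'.

(3, 8)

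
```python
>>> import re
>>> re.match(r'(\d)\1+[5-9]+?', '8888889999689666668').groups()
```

A backreference is literal: `\1` must see the identical characters the first group matched.
`re.match` won't scan ahead — the pattern has to work from the very first character.
The match spans [0:7] → '8888889'.
Captured: group 1 = '8'.

('8',)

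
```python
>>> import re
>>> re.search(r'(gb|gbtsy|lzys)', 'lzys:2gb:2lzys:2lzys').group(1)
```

`re.search` scans for the first position where the pattern succeeds.
The match spans [0:4] → 'lzys'.
Captured: group 1 = 'lzys'.

'lzys'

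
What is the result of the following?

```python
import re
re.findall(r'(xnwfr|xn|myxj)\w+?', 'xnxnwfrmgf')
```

With a single group, `findall` returns only what that group captured — 1 item.

['xn']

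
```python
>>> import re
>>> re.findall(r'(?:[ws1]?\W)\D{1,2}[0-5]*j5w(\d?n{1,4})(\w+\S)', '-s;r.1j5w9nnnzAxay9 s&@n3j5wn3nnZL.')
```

The pattern matches optionally one of [ws1], then a non-word character (non-capturing group); then 1 to 2 of a non-digit, then zero or more of a character in [0-5], then the literal 'j5w'; then optionally a digit, then 1 to 4 of the literal 'n' (captured); then one or more of a word character, then a non-whitespace character (captured).
Walking the string: at [1:19] match 's;r.1j5w9nnnzAxay9', groups = ('9nnn', 'zAxay9'); at [20:35] match 's&@n3j5wn3nnZL.', groups = ('n', '3nnZL.').
`findall` packs the 2 group values into a tuple for every match.

[('9nnn', 'zAxay9'), ('n', '3nnZL.')]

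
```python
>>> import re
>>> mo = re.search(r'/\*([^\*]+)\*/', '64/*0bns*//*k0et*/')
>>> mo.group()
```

'/*0bns*/'

The match spans [2:10] → '/*0bns*/'.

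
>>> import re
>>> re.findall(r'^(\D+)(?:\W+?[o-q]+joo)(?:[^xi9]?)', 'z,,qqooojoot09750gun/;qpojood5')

['z,']

The pattern matches anchored at the start of the string; then one or more of a non-digit (captured); then one or more of a non-word character (lazy), then one or more of a character in [o-q], then the literal 'joo' (non-capturing group); then optionally any character except [xi9] (non-capturing group).
`findall` collects group 1 from the one match (1 total).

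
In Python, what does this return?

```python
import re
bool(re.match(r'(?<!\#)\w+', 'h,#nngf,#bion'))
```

Because the assertion is negative and zero-width, positions next to the forbidden text are skipped.
`re.match` only tries the pattern at the start of the string.
The match spans [0:1] → 'h'.

True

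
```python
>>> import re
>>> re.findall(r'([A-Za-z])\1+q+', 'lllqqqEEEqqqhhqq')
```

['l', 'E', 'h']

`\1` has to match the exact text group 1 already captured.
Walking the string: at [0:6] match 'lllqqq', group 1 = 'l'; at [6:12] match 'EEEqqq', group 1 = 'E'; at [12:16] match 'hhqq', group 1 = 'h'.
With a single group, `findall` returns only what that group captured — 3 items.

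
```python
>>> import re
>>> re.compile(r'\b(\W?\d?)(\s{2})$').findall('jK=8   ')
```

Pattern: a word boundary (`\b`, zero-width); then optionally a non-word character, then optionally a digit (captured); then exactly 2 of whitespace (captured); then anchored at the end.
Walking the string: at [4:7] match '   ', groups = (' ', '  ').
2 groups means the one result is a tuple of 2 captured strings — 1 here.

[(' ', '  ')]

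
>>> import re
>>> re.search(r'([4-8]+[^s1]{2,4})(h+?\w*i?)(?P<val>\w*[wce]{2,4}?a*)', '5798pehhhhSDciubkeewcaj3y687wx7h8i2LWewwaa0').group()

'5798pehhhhSDciubkeewcaj3y687wx7h8i2LWewwaa'

The match spans [0:42] → '5798pehhhhSDciubkeewcaj3y687wx7h8i2LWewwaa'.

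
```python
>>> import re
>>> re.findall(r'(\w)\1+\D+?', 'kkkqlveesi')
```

The backreference `\1` re-matches whatever the first group consumed, character for character.
Matches: at [0:4] match 'kkkq', group 1 = 'k'; at [6:9] match 'ees', group 1 = 'e'.
With a single group, `findall` returns only what that group captured — 2 items.

['k', 'e']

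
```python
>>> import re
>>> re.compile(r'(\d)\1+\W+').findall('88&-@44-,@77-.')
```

['8', '4', '7']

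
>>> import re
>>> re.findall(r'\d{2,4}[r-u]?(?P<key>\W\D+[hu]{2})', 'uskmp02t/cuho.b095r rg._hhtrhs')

The pattern matches 2 to 4 of a digit, then optionally a character in [r-u]; then a non-word character, then one or more of a non-digit, then exactly 2 of one of [hu] (captured as 'key').
Scanning left to right: at [5:12] match '02t/cuh', group 1 = '/cuh'; at [15:26] match '095r rg._hh', group 1 = ' rg._hh'.
With a single group, `findall` returns only what that group captured — 2 items.

['/cuh', ' rg._hh']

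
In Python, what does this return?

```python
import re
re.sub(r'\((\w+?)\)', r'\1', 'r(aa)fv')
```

Matches: at [1:5] → '(aa)'.
The replacement refers to a captured group, so each match is rewritten using its own captured text.

'raafv'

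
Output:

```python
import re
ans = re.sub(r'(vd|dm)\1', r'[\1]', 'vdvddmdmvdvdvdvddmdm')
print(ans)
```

[vd][dm][vd][vd][dm]

The backreference `\1` re-matches whatever the first group consumed, character for character.
`\1` in the replacement pulls in group 1's text for each match.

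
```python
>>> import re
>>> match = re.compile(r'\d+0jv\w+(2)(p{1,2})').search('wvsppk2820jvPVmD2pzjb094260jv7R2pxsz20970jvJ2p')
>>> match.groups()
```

('2', 'p')

Pattern: one or more of a digit, then the literal '0jv', then one or more of a word character; then a literal '2' (captured); then 1 to 2 of a literal 'p' (captured).
`re.search` tries every starting position until one works.
The match spans [6:46] → '2820jvPVmD2pzjb094260jv7R2pxsz20970jvJ2p'.
Captured: group 1 = '2', group 2 = 'p'.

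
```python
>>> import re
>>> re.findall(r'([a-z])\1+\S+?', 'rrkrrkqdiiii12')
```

`\1` has to match the exact text group 1 already captured.
Walking the string: at [0:3] match 'rrk', group 1 = 'r'; at [3:6] match 'rrk', group 1 = 'r'; at [8:13] match 'iiii1', group 1 = 'i'.
`findall` collects group 1 from each match (3 total).

['r', 'r', 'i']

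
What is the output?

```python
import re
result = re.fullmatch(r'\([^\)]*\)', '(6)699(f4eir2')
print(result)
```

`fullmatch` succeeds only if the pattern covers the string from start to end.
Here there's no way to consume every character, so the call returns None.

None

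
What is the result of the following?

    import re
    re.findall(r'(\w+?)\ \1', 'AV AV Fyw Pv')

`\1` is not a pattern — it's the concrete string captured by group 1, re-applied verbatim.
Walking the string: at [0:5] match 'AV AV', group 1 = 'AV'.
One capturing group, so `findall` returns just the captured substring from the one match — 1 in all.

['AV']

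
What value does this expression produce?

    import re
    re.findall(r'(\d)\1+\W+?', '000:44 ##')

['0', '4']

A backreference is literal: `\1` must see the identical characters the first group matched.
`findall` collects group 1 from each match (2 total).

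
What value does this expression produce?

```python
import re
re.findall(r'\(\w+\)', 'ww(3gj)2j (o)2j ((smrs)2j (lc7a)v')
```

['(3gj)', '(o)', '(smrs)', '(lc7a)']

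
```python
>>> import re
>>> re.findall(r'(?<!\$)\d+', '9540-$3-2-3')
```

The negative lookahead/lookbehind blocks any match where the forbidden context is present.
Since nothing is captured, `findall` lists the 3 matched substrings directly.

['9540', '2', '3']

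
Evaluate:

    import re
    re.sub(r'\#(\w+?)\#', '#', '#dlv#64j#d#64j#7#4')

'#64j#64j#4'

`sub` substitutes '#' at each match site.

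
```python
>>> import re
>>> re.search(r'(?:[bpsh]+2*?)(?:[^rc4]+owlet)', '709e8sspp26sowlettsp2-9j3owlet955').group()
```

This matches one or more of one of [bpsh], then zero or more of a literal '2' (lazy) (non-capturing group); then one or more of any character except [rc4], then the literal 'ow', then the literal 'let' (non-capturing group).
`search` walks the string left to right and returns the first match it finds.
The match spans [5:30] → 'sspp26sowlettsp2-9j3owlet'.

'sspp26sowlettsp2-9j3owlet'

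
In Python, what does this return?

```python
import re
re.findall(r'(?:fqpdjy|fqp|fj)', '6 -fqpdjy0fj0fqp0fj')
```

Branches in `(...|...)` are attempted left-to-right; the first branch that allows the whole pattern to succeed is taken.
Matches: at [3:9] → 'fqpdjy'; at [10:12] → 'fj'; at [13:16] → 'fqp'; at [17:19] → 'fj'.
No capturing groups, so `findall` returns the 4 full match strings.

['fqpdjy', 'fj', 'fqp', 'fj']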